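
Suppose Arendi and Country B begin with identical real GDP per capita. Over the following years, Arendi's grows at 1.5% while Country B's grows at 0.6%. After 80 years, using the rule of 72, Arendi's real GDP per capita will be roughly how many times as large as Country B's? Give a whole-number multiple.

Arendi pulls ahead at 0.9 pp per year, so the ratio doubles every 72/0.9 ≈ 80.00 years.
In 80 years that's 1.00 doublings: 2^1.00 ≈ 2.

2 times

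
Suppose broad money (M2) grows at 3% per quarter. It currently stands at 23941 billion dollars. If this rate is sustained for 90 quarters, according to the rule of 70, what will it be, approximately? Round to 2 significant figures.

about 350000 billion dollars

It doubles every 70/3 ≈ 23.33 quarters, so 90 quarters is 3.86 doublings.
2^3.86 ≈ 14.52; 23941 × 14.52 ≈ 350000 billion dollars.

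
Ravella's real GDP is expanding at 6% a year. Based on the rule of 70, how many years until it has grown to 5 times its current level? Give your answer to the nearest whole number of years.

One doubling takes 70/6 = 11.67 years.
Reaching 5× takes log₂(5) ≈ 2.32 doublings.
2.32 × 11.67 ≈ 27 years.

roughly 27 years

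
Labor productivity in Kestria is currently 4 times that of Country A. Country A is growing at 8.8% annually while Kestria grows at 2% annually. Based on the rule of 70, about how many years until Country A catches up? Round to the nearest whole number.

≈ 21 years

Country A gains on Kestria at 8.8% − 2% = 6.8 points a year.
At that relative rate the gap halves every 70/6.8 ≈ 10.29 years.
A 4 times gap closes after 2 halvings: 2 × 10.29 ≈ 21 years.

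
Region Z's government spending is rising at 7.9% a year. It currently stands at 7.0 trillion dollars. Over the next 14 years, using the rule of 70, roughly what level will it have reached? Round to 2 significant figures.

roughly 21 trillion dollars

It doubles every 70/7.9 ≈ 8.86 years, so 14 years is 1.58 doublings.
2^1.58 ≈ 2.99; 7.0 × 2.99 ≈ 21 trillion dollars.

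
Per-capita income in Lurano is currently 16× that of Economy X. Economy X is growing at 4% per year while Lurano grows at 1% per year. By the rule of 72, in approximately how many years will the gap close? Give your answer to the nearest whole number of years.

Economy X gains on Lurano at 4% − 1% = 3 points a year.
At that relative rate the gap halves every 72/3 ≈ 24.00 years.
A 16× gap closes after 4 halvings: 4 × 24.00 ≈ 96 years.

96 years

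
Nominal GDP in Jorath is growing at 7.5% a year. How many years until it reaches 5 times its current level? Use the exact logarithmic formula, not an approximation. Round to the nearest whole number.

22 years

t = ln(5) / ln(1 + 0.075) = 1.6094 / 0.072321 ≈ 22.25.
≈ 22 years.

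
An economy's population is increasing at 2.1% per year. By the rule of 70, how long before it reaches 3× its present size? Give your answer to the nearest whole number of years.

One doubling takes 70/2.1 = 33.33 years.
Reaching 3× takes log₂(3) ≈ 1.58 doublings.
1.58 × 33.33 ≈ 53 years.

roughly 53 years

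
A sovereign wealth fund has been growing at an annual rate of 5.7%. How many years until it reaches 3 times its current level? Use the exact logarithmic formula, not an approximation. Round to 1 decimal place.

19.8 years

t = ln(3) / ln(1 + 0.057) = 1.0986 / 0.055435 ≈ 19.82.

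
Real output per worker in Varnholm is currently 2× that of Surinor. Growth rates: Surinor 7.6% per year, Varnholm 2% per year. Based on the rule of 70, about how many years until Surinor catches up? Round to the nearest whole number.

13 years

Surinor gains on Varnholm at 7.6% − 2% = 5.6 points a year.
At that relative rate the gap halves every 70/5.6 ≈ 12.50 years.
A 2× gap closes after 1 halving: 1 × 12.50 ≈ 13 years.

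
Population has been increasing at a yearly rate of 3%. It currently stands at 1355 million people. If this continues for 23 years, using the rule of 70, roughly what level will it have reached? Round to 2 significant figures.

2700 million people

It doubles every 70/3 ≈ 23.33 years, so 23 years is 0.99 doublings.
2^0.99 ≈ 1.99; 1355 × 1.99 ≈ 2700 million people.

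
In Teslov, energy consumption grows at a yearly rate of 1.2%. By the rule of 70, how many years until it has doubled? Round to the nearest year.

At 1.2%, doubling takes about 70/1.2 = 58.33 years.

roughly 58 years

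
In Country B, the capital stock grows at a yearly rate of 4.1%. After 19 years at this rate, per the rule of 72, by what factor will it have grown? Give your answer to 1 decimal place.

around 2.1 times

Doubling time ≈ 72/4.1 = 17.56 years.
19 years / 17.56 ≈ 1.08 doublings → factor 2^1.08 ≈ 2.1.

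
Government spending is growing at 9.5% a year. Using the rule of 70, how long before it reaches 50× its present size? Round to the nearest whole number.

approximately 42 years

One doubling takes 70/9.5 = 7.37 years.
Reaching 50× takes log₂(50) ≈ 5.64 doublings.
5.64 × 7.37 ≈ 42 years.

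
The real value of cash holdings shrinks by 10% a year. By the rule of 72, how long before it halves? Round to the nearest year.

Halving time ≈ 72 / 10 = 7.20 → 7 years.

7 years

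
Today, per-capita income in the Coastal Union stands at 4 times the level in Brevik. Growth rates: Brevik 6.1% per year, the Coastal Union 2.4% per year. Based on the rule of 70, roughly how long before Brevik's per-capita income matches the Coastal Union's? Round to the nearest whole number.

≈ 38 years

What matters is the difference: 3.7 pp.
Rule of 70 on the gap: the ratio halves every 70/3.7 ≈ 18.92 years.
A 4 times gap closes after 2 halvings: 2 × 18.92 ≈ 38 years.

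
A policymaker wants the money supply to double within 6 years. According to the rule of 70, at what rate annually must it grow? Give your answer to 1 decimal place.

roughly 11.7%

70 / 6 ≈ 11.67, so about 11.7% annually.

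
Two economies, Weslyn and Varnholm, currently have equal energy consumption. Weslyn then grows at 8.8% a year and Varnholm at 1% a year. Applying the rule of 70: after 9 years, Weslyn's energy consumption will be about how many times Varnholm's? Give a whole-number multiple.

2 times

Rate gap = 8.8% − 1% = 7.8 points.
The ratio doubles every 70/7.8 ≈ 8.97 years.
9/8.97 ≈ 1.00 doublings → ratio ≈ 2^1.00 ≈ 2.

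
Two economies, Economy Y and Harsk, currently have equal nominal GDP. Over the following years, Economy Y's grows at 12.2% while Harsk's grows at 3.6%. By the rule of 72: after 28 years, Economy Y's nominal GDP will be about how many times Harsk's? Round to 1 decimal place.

10.2 times

Only the 8.6-point difference matters.
72/8.6 ≈ 8.37 years per doubling of the ratio; 28 years gives 3.35 doublings, so ≈ 10.2×.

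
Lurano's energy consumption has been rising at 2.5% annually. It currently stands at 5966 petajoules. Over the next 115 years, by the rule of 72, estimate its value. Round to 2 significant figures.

around 95000 petajoules

Doubling time ≈ 72/2.5 = 28.80 years.
115 years is 115/28.80 ≈ 3.99 doublings, a factor of 2^3.99 ≈ 15.89.
5966 × 15.89 ≈ 95000 petajoules.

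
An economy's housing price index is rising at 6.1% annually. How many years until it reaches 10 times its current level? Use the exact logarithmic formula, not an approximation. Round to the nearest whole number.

t = ln(10) / ln(1 + 0.061) = 2.3026 / 0.059212 ≈ 38.89.
≈ 39 years.

39 years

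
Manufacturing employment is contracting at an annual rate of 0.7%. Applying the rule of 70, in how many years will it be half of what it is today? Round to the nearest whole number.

≈ 100 years

Falling at 0.7%, it halves about every 70/0.7 = 100.00 years.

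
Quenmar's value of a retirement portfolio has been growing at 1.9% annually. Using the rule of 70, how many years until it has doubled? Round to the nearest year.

At 1.9%, doubling takes about 70/1.9 = 36.84 years.

37 years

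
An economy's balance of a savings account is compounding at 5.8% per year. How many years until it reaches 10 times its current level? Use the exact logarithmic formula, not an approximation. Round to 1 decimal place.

40.8 years

t = ln(10) / ln(1 + 0.058) = 2.3026 / 0.056380 ≈ 40.84.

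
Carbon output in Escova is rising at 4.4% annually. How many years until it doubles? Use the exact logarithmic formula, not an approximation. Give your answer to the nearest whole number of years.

16 years

t = ln(2) / ln(1 + 0.044) = 0.6931 / 0.043059 ≈ 16.10.
≈ 16 years.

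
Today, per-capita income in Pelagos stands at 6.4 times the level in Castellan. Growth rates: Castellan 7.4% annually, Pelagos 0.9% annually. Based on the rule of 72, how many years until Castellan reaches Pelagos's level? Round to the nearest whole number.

Castellan gains on Pelagos at 7.4% − 0.9% = 6.5 points a year.
At that relative rate the gap halves every 72/6.5 ≈ 11.08 years.
A 6.4 times gap takes log₂(6.4) ≈ 2.68 halvings to close: 2.68 × 11.08 ≈ 30 years.

roughly 30 years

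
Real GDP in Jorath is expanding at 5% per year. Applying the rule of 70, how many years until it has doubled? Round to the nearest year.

roughly 14 years

Doubling time ≈ 70 / 5 = 14.00 years.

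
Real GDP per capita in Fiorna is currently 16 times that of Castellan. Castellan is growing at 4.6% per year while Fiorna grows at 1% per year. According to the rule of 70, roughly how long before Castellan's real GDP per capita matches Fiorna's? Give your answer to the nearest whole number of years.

roughly 78 years

The growth-rate gap is 4.6% − 1% = 3.6 percentage points.
So the ratio between them halves every 70/3.6 ≈ 19.44 years.
A 16 times gap closes after 4 halvings: 4 × 19.44 ≈ 78 years.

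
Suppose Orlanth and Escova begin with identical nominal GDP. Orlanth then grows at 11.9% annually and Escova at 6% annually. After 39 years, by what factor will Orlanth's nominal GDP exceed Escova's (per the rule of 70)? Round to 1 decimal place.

approximately 9.8 times

Only the 5.9-point difference matters.
70/5.9 ≈ 11.86 years per doubling of the ratio; 39 years gives 3.29 doublings, so ≈ 9.8×.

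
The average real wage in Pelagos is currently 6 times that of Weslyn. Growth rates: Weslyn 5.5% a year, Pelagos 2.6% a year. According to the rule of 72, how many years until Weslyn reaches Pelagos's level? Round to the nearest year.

roughly 64 years

What matters is the difference: 2.9 pp.
Rule of 72 on the gap: the ratio halves every 72/2.9 ≈ 24.83 years.
A 6 times gap takes log₂(6) ≈ 2.58 halvings to close: 2.58 × 24.83 ≈ 64 years.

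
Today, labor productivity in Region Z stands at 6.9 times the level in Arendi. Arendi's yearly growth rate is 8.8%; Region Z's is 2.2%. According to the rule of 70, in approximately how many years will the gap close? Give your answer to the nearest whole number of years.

about 30 years

What matters is the difference: 6.6 pp.
Rule of 70 on the gap: the ratio halves every 70/6.6 ≈ 10.61 years.
A 6.9 times gap takes log₂(6.9) ≈ 2.79 halvings to close: 2.79 × 10.61 ≈ 30 years.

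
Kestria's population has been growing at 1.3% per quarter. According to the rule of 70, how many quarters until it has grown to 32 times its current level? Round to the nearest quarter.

≈ 269 quarters

At 1.3% it doubles every 70/1.3 ≈ 53.85 quarters.
Getting to 32× needs 5 doublings: 5 × 53.85 ≈ 269 quarters.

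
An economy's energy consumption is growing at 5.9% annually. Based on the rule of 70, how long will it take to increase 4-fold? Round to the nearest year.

around 24 years

One doubling takes 70/5.9 = 11.86 years.
Getting to 4× needs 2 doublings: 2 × 11.86 ≈ 24 years.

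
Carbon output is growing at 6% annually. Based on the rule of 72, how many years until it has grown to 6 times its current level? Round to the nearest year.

about 31 years

At 6% it doubles every 72/6 ≈ 12.00 years.
Reaching 6× takes log₂(6) ≈ 2.58 doublings.
2.58 × 12.00 ≈ 31 years.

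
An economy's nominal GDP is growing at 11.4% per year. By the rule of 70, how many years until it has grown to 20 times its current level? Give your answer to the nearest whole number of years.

One doubling takes 70/11.4 = 6.14 years.
20× is log₂ 20 ≈ 4.32 doublings, so ≈ 4.32 × 6.14 = 27 years.

around 27 years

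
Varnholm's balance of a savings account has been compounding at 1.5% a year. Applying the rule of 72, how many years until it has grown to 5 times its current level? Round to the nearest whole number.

roughly 111 years

Doubling time ≈ 72/1.5 = 48.00 years.
Reaching 5× takes log₂(5) ≈ 2.32 doublings.
2.32 × 48.00 ≈ 111 years.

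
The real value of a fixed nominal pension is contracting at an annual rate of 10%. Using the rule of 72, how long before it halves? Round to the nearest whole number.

Falling at 10%, it halves about every 72/10 = 7.20 years.

roughly 7 years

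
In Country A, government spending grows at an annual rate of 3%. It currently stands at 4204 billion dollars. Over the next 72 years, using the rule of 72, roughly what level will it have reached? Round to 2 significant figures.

Doubling time ≈ 72/3 = 24.00 years.
72 years is 72/24.00 ≈ 3.00 doublings, a factor of 2^3.00 ≈ 8.00.
4204 × 8.00 ≈ 34000 billion dollars.

around 34000 billion dollars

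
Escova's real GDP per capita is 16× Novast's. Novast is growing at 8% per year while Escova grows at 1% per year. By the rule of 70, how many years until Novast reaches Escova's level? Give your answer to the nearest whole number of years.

≈ 40 years

What matters is the difference: 7 pp.
Rule of 70 on the gap: the ratio halves every 70/7 ≈ 10.00 years.
A 16× gap closes after 4 halvings: 4 × 10.00 ≈ 40 years.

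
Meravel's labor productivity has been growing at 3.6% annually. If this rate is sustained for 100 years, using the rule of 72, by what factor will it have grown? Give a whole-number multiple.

≈ 32 times

Doubling time ≈ 72/3.6 = 20.00 years.
100/20.00 ≈ 5 doublings, so about 2^5 = 32×.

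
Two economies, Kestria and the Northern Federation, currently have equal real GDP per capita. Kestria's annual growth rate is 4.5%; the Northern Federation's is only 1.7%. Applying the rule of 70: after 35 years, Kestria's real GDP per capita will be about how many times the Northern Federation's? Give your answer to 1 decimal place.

Rate gap = 4.5% − 1.7% = 2.8 points.
The ratio doubles every 70/2.8 ≈ 25.00 years.
35/25.00 ≈ 1.40 doublings → ratio ≈ 2^1.40 ≈ 2.6.

approximately 2.6 times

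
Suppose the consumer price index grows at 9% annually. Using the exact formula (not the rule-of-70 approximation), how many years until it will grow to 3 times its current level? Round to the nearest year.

13 years

t = ln(3) / ln(1 + 0.09) = 1.0986 / 0.086178 ≈ 12.75.
≈ 13 years.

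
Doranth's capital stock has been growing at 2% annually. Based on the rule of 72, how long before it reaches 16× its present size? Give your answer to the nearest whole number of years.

At 2% it doubles every 72/2 ≈ 36.00 years.
16× is 4 doublings, so 4 × 36.00 ≈ 144 years.

roughly 144 years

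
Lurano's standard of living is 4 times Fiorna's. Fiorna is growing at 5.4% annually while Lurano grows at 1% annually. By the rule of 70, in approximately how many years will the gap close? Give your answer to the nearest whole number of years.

roughly 32 years

What matters is the difference: 4.4 pp.
Rule of 70 on the gap: the ratio halves every 70/4.4 ≈ 15.91 years.
A 4 times gap closes after 2 halvings: 2 × 15.91 ≈ 32 years.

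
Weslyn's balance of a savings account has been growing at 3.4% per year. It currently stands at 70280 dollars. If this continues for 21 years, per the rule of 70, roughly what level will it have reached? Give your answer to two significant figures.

It doubles every 70/3.4 ≈ 20.59 years, so 21 years is 1.02 doublings.
2^1.02 ≈ 2.03; 70280 × 2.03 ≈ 140000 dollars.

approximately 140000 dollars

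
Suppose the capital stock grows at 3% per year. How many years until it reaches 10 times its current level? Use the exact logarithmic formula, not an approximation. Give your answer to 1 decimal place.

t = ln(10) / ln(1 + 0.03) = 2.3026 / 0.029559 ≈ 77.90.

77.9 years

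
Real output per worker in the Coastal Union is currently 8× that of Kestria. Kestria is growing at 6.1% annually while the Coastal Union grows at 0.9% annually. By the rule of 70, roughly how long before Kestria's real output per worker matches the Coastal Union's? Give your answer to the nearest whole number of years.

around 40 years

What matters is the difference: 5.2 pp.
Rule of 70 on the gap: the ratio halves every 70/5.2 ≈ 13.46 years.
An 8× gap closes after 3 halvings: 3 × 13.46 ≈ 40 years.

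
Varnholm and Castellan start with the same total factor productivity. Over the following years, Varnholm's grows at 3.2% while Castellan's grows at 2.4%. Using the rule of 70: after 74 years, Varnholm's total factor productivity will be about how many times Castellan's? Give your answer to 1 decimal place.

roughly 1.8 times

Varnholm pulls ahead at 0.8 pp per year, so the ratio doubles every 70/0.8 ≈ 87.50 years.
In 74 years that's 0.85 doublings: 2^0.85 ≈ 1.8.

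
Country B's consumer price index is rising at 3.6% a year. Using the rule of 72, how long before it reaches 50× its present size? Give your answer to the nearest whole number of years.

about 113 years

Doubling time ≈ 72/3.6 = 20.00 years.
50× is log₂ 50 ≈ 5.64 doublings, so ≈ 5.64 × 20.00 = 113 years.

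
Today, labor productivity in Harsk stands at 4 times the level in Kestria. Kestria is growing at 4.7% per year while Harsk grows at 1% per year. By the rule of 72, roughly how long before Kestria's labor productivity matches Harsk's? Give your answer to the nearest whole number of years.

around 39 years

Kestria gains on Harsk at 4.7% − 1% = 3.7 points a year.
At that relative rate the gap halves every 72/3.7 ≈ 19.46 years.
A 4 times gap closes after 2 halvings: 2 × 19.46 ≈ 39 years.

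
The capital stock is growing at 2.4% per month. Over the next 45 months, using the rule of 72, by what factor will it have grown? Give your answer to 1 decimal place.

approximately 2.8 times

Doubles every ≈ 30.00 months (72/2.4).
45 months is 1.50 doublings; 2^1.50 ≈ 2.8×.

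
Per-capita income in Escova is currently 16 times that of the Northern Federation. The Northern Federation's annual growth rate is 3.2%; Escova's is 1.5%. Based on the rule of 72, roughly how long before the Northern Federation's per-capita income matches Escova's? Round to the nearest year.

What matters is the difference: 1.7 pp.
Rule of 72 on the gap: the ratio halves every 72/1.7 ≈ 42.35 years.
A 16 times gap closes after 4 halvings: 4 × 42.35 ≈ 169 years.

around 169 years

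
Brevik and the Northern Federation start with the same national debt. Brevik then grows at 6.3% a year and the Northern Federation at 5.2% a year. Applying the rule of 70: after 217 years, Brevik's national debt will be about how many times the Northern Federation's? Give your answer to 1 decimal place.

about 10.6 times

Brevik pulls ahead at 1.1 pp per year, so the ratio doubles every 70/1.1 ≈ 63.64 years.
In 217 years that's 3.41 doublings: 2^3.41 ≈ 10.6.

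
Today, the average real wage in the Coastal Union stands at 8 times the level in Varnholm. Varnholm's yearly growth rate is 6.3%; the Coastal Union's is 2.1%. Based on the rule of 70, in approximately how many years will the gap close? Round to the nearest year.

What matters is the difference: 4.2 pp.
Rule of 70 on the gap: the ratio halves every 70/4.2 ≈ 16.67 years.
An 8 times gap closes after 3 halvings: 3 × 16.67 ≈ 50 years.

approximately 50 years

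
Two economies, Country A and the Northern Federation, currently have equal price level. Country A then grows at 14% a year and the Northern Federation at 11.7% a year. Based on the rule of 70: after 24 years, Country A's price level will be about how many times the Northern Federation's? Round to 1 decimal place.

around 1.7 times

Country A pulls ahead at 2.3 pp per year, so the ratio doubles every 70/2.3 ≈ 30.43 years.
In 24 years that's 0.79 doublings: 2^0.79 ≈ 1.7.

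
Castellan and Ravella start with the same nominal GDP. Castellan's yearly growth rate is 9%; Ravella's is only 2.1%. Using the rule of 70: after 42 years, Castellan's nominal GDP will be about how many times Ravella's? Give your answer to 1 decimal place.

Rate gap = 9% − 2.1% = 6.9 points.
The ratio doubles every 70/6.9 ≈ 10.14 years.
42/10.14 ≈ 4.14 doublings → ratio ≈ 2^4.14 ≈ 17.6.

≈ 17.6 times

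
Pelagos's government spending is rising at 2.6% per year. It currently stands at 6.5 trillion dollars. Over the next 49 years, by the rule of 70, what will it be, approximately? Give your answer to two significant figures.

Doubling time ≈ 70/2.6 = 26.92 years.
49 years is 49/26.92 ≈ 1.82 doublings, a factor of 2^1.82 ≈ 3.53.
6.5 × 3.53 ≈ 23 trillion dollars.

≈ 23 trillion dollars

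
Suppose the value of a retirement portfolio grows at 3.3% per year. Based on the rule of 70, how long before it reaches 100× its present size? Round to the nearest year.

One doubling takes 70/3.3 = 21.21 years.
100× is log₂ 100 ≈ 6.64 doublings, so ≈ 6.64 × 21.21 = 141 years.

around 141 years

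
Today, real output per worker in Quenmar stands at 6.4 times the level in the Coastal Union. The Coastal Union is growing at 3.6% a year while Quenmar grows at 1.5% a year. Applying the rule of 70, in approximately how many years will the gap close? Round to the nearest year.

around 89 years

the Coastal Union gains on Quenmar at 3.6% − 1.5% = 2.1 points a year.
At that relative rate the gap halves every 70/2.1 ≈ 33.33 years.
A 6.4 times gap takes log₂(6.4) ≈ 2.68 halvings to close: 2.68 × 33.33 ≈ 89 years.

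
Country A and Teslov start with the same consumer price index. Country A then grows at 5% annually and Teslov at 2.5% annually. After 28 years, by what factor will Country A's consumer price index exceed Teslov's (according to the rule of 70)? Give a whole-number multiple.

about 2 times

Country A pulls ahead at 2.5 pp per year, so the ratio doubles every 70/2.5 ≈ 28.00 years.
In 28 years that's 1.00 doublings: 2^1.00 ≈ 2.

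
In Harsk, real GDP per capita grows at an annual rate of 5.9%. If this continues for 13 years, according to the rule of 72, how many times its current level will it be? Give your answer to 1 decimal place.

2.1 times

Doubles every ≈ 12.20 years (72/5.9).
13 years is 1.07 doublings; 2^1.07 ≈ 2.1×.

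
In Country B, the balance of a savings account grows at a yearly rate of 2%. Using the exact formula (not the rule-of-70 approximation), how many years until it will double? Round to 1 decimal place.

35.0 years

t = ln(2) / ln(1 + 0.02) = 0.6931 / 0.019803 ≈ 35.00.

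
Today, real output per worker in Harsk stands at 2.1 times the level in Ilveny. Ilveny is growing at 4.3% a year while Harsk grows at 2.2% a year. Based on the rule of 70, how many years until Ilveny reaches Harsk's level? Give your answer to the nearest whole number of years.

≈ 36 years

Ilveny gains on Harsk at 4.3% − 2.2% = 2.1 points a year.
At that relative rate the gap halves every 70/2.1 ≈ 33.33 years.
A 2.1 times gap takes log₂(2.1) ≈ 1.07 halvings to close: 1.07 × 33.33 ≈ 36 years.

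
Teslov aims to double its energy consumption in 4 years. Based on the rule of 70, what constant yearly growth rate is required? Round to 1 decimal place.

17.5%

70 / 4 ≈ 17.50, so about 17.5% per year.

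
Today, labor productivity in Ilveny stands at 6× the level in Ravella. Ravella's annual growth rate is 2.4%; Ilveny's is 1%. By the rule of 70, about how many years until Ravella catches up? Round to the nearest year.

roughly 129 years

The growth-rate gap is 2.4% − 1% = 1.4 percentage points.
So the ratio between them halves every 70/1.4 ≈ 50.00 years.
A 6× gap takes log₂(6) ≈ 2.58 halvings to close: 2.58 × 50.00 ≈ 129 years.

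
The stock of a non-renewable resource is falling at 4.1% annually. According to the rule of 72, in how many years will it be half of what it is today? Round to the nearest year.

18 years

Falling at 4.1%, it halves about every 72/4.1 = 17.56 years.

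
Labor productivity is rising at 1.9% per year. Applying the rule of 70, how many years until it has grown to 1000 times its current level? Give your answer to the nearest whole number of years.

At 1.9% it doubles every 70/1.9 ≈ 36.84 years.
1000× is log₂ 1000 ≈ 9.97 doublings, so ≈ 9.97 × 36.84 = 367 years.

approximately 367 years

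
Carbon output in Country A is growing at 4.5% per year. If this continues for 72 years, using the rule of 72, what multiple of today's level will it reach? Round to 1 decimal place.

Doubles every ≈ 16.00 years (72/4.5).
72 years is 4.50 doublings; 2^4.50 ≈ 22.6×.

22.6 times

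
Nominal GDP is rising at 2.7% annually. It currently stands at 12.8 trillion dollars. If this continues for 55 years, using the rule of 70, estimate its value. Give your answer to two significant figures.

It doubles every 70/2.7 ≈ 25.93 years, so 55 years is 2.12 doublings.
2^2.12 ≈ 4.35; 12.8 × 4.35 ≈ 56 trillion dollars.

approximately 56 trillion dollars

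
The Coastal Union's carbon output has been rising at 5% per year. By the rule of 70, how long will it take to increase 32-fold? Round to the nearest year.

One doubling takes 70/5 = 14.00 years.
32 = 2^5, so 5 doublings → 70 years.

≈ 70 years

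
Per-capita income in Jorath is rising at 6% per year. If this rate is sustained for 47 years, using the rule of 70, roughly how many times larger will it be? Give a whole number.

approximately 16 times

At 6% one doubling takes ≈ 11.67 years; 47 years is 4 of them, so ×16.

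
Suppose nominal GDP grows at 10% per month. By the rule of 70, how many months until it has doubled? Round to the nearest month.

At 10%, doubling takes about 70/10 = 7.00 months.

≈ 7 months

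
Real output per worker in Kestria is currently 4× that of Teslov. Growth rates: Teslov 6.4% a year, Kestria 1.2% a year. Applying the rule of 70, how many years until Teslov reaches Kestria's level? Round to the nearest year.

≈ 27 years

Teslov gains on Kestria at 6.4% − 1.2% = 5.2 points a year.
At that relative rate the gap halves every 70/5.2 ≈ 13.46 years.
A 4× gap closes after 2 halvings: 2 × 13.46 ≈ 27 years.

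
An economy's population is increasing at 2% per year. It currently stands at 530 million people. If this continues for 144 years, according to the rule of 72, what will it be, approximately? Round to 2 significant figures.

roughly 8500 million people

Doubling time ≈ 72/2 = 36.00 years.
144 years is 144/36.00 ≈ 4.00 doublings, a factor of 2^4.00 ≈ 16.00.
530 × 16.00 ≈ 8500 million people.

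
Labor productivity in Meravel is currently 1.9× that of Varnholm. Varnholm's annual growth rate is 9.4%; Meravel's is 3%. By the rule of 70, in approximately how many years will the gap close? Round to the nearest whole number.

The growth-rate gap is 9.4% − 3% = 6.4 percentage points.
So the ratio between them halves every 70/6.4 ≈ 10.94 years.
A 1.9× gap takes log₂(1.9) ≈ 0.93 halvings to close: 0.93 × 10.94 ≈ 10 years.

10 years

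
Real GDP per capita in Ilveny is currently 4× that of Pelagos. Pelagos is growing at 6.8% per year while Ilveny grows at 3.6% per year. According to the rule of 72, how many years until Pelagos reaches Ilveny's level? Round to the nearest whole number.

roughly 45 years

The growth-rate gap is 6.8% − 3.6% = 3.2 percentage points.
So the ratio between them halves every 72/3.2 ≈ 22.50 years.
A 4× gap closes after 2 halvings: 2 × 22.50 ≈ 45 years.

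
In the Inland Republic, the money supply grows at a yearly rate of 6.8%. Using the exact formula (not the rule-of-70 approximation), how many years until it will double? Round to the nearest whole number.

t = ln(2) / ln(1 + 0.068) = 0.6931 / 0.065788 ≈ 10.54.
≈ 11 years.

11 years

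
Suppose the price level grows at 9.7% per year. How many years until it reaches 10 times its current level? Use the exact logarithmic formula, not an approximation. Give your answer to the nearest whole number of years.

t = ln(10) / ln(1 + 0.097) = 2.3026 / 0.092579 ≈ 24.87.
≈ 25 years.

25 years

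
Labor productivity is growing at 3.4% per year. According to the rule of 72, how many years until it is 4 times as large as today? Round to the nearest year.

around 42 years

At 3.4% it doubles every 72/3.4 ≈ 21.18 years.
4× is 2 doublings, so 2 × 21.18 ≈ 42 years.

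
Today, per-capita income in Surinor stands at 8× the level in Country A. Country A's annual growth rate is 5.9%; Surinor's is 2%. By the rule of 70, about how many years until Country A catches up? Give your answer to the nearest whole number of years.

≈ 54 years

Country A gains on Surinor at 5.9% − 2% = 3.9 points a year.
At that relative rate the gap halves every 70/3.9 ≈ 17.95 years.
An 8× gap closes after 3 halvings: 3 × 17.95 ≈ 54 years.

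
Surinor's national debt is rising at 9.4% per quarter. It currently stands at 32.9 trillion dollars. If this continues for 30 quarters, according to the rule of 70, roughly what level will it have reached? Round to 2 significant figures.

It doubles every 70/9.4 ≈ 7.45 quarters, so 30 quarters is 4.03 doublings.
2^4.03 ≈ 16.34; 32.9 × 16.34 ≈ 540 trillion dollars.

around 540 trillion dollars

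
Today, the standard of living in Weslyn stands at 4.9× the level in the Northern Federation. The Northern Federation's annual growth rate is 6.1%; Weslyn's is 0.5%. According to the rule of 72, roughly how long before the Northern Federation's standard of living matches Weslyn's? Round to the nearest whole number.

the Northern Federation gains on Weslyn at 6.1% − 0.5% = 5.6 points a year.
At that relative rate the gap halves every 72/5.6 ≈ 12.86 years.
A 4.9× gap takes log₂(4.9) ≈ 2.29 halvings to close: 2.29 × 12.86 ≈ 29 years.

≈ 29 years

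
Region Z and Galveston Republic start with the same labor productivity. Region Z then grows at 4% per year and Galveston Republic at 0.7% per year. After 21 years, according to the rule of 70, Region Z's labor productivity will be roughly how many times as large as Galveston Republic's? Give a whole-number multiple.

Region Z pulls ahead at 3.3 pp per year, so the ratio doubles every 70/3.3 ≈ 21.21 years.
In 21 years that's 0.99 doublings: 2^0.99 ≈ 2.

2 times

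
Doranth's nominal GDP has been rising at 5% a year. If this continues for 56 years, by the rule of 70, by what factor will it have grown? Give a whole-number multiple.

70/5 ≈ 14.00 years per doubling.
56 years fits 4 doublings: 2^4 = 16.

roughly 16 times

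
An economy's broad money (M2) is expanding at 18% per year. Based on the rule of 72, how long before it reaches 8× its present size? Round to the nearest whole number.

about 12 years

Doubling time ≈ 72/18 = 4.00 years.
Getting to 8× needs 3 doublings: 3 × 4.00 ≈ 12 years.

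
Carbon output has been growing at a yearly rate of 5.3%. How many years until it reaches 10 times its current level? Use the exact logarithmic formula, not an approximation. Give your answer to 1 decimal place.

t = ln(10) / ln(1 + 0.053) = 2.3026 / 0.051643 ≈ 44.59.

44.6 years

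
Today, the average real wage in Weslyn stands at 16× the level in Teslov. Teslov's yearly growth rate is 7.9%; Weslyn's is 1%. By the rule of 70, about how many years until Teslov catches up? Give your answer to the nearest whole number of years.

41 years

The growth-rate gap is 7.9% − 1% = 6.9 percentage points.
So the ratio between them halves every 70/6.9 ≈ 10.14 years.
A 16× gap closes after 4 halvings: 4 × 10.14 ≈ 41 years.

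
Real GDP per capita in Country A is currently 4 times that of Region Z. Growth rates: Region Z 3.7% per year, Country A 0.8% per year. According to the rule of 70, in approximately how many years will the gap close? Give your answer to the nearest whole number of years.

48 years

What matters is the difference: 2.9 pp.
Rule of 70 on the gap: the ratio halves every 70/2.9 ≈ 24.14 years.
A 4 times gap closes after 2 halvings: 2 × 24.14 ≈ 48 years.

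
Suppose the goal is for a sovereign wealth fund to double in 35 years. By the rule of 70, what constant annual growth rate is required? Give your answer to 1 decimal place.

around 2.0%

70 / 35 ≈ 2.00, so about 2.0% a year.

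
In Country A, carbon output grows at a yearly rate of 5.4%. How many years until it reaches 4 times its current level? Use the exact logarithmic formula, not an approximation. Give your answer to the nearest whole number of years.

t = ln(4) / ln(1 + 0.054) = 1.3863 / 0.052592 ≈ 26.36.
≈ 26 years.

26 years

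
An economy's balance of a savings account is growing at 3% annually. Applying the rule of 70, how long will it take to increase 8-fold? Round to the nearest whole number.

Doubling time ≈ 70/3 = 23.33 years.
8× is 3 doublings, so 3 × 23.33 ≈ 70 years.

roughly 70 years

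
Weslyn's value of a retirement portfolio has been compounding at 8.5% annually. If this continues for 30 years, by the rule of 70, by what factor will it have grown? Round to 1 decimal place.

Doubling time ≈ 70/8.5 = 8.24 years.
30 years / 8.24 ≈ 3.64 doublings → factor 2^3.64 ≈ 12.5.

about 12.5 times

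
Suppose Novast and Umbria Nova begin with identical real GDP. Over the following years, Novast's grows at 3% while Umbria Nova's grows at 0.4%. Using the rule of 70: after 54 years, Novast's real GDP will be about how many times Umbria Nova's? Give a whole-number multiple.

Rate gap = 3% − 0.4% = 2.6 points.
The ratio doubles every 70/2.6 ≈ 26.92 years.
54/26.92 ≈ 2.01 doublings → ratio ≈ 2^2.01 ≈ 4.

≈ 4 times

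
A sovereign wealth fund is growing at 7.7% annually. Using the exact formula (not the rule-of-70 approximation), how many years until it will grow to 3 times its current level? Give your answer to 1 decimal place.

14.8 years

t = ln(3) / ln(1 + 0.077) = 1.0986 / 0.074179 ≈ 14.81.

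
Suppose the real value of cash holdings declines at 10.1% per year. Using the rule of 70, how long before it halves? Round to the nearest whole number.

about 7 years

Falling at 10.1%, it halves about every 70/10.1 = 6.93 years.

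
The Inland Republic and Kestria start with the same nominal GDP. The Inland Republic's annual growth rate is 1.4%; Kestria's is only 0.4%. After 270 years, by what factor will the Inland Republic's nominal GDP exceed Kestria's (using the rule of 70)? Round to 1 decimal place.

Only the 1-point difference matters.
70/1 ≈ 70.00 years per doubling of the ratio; 270 years gives 3.86 doublings, so ≈ 14.5×.

about 14.5 times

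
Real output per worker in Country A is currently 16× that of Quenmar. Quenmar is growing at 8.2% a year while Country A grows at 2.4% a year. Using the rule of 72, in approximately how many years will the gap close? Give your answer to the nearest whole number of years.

50 years

The growth-rate gap is 8.2% − 2.4% = 5.8 percentage points.
So the ratio between them halves every 72/5.8 ≈ 12.41 years.
A 16× gap closes after 4 halvings: 4 × 12.41 ≈ 50 years.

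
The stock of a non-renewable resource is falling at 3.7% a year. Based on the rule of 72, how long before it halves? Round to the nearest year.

Halving time ≈ 72 / 3.7 = 19.46 → 19 years.

around 19 years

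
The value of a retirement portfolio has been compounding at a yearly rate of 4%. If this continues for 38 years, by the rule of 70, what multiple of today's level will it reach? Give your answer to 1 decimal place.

Doubles every ≈ 17.50 years (70/4).
38 years is 2.17 doublings; 2^2.17 ≈ 4.5×.

approximately 4.5 times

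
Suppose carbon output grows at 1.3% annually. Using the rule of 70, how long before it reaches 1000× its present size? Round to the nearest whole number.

≈ 537 years

At 1.3% it doubles every 70/1.3 ≈ 53.85 years.
1000× is log₂ 1000 ≈ 9.97 doublings, so ≈ 9.97 × 53.85 = 537 years.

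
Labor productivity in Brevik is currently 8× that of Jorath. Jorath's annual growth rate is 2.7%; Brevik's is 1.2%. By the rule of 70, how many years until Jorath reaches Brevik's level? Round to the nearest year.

≈ 140 years

Jorath gains on Brevik at 2.7% − 1.2% = 1.5 points a year.
At that relative rate the gap halves every 70/1.5 ≈ 46.67 years.
An 8× gap closes after 3 halvings: 3 × 46.67 ≈ 140 years.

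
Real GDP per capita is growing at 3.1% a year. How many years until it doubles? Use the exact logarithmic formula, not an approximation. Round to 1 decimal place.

22.7 years

t = ln(2) / ln(1 + 0.031) = 0.6931 / 0.030529 ≈ 22.70.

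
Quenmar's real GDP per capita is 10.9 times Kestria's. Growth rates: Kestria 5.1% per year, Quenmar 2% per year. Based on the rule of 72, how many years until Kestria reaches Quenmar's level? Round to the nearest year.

Kestria gains on Quenmar at 5.1% − 2% = 3.1 points a year.
At that relative rate the gap halves every 72/3.1 ≈ 23.23 years.
A 10.9 times gap takes log₂(10.9) ≈ 3.45 halvings to close: 3.45 × 23.23 ≈ 80 years.

approximately 80 years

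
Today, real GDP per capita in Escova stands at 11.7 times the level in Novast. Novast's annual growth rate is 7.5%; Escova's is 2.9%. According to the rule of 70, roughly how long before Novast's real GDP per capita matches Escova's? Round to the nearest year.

approximately 54 years

What matters is the difference: 4.6 pp.
Rule of 70 on the gap: the ratio halves every 70/4.6 ≈ 15.22 years.
An 11.7 times gap takes log₂(11.7) ≈ 3.55 halvings to close: 3.55 × 15.22 ≈ 54 years.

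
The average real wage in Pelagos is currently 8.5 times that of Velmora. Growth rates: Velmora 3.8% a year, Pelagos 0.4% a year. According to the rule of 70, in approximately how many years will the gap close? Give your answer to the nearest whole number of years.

64 years

What matters is the difference: 3.4 pp.
Rule of 70 on the gap: the ratio halves every 70/3.4 ≈ 20.59 years.
An 8.5 times gap takes log₂(8.5) ≈ 3.09 halvings to close: 3.09 × 20.59 ≈ 64 years.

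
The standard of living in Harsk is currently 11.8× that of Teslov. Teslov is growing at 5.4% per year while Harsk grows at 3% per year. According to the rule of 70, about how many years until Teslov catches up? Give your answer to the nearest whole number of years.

roughly 104 years

The growth-rate gap is 5.4% − 3% = 2.4 percentage points.
So the ratio between them halves every 70/2.4 ≈ 29.17 years.
An 11.8× gap takes log₂(11.8) ≈ 3.56 halvings to close: 3.56 × 29.17 ≈ 104 years.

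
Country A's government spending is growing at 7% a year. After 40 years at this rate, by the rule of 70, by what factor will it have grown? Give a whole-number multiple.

around 16 times

70/7 ≈ 10.00 years per doubling.
40 years fits 4 doublings: 2^4 = 16.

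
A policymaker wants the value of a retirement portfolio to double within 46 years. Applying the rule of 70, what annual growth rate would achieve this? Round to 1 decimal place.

70 / 46 ≈ 1.52, so about 1.5% a year.

around 1.5% a year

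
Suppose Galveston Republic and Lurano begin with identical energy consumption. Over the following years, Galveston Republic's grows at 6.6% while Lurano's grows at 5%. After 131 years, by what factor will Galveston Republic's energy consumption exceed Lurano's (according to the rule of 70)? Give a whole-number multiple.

roughly 8 times

Only the 1.6-point difference matters.
70/1.6 ≈ 43.75 years per doubling of the ratio; 131 years gives 2.99 doublings, so ≈ 8×.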